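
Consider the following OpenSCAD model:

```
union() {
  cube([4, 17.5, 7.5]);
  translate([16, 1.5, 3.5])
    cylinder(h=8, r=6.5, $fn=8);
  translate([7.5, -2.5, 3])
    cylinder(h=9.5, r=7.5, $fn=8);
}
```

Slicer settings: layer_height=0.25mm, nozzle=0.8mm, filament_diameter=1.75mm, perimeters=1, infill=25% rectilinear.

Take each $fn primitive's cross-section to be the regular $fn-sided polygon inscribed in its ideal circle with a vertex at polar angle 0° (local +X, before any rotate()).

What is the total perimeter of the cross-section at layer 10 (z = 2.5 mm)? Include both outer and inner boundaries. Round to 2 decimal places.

43.00 mm

At z = 2.5 mm: the cube is present — its section is the full 4×17.5 rectangle (perimeter 43.00 mm); the cylinder at (16, 1.5) does not reach this height (z outside [3.5, 11.5]); the cylinder at (7.5, -2.5) does not reach this height (z outside [3, 12.5]); Taking the union: only the 4×17.5 cube is present, so the union is just that shape — boundary = 43.00 mm. Overall, the cross-section is a single solid region. Total boundary length (outer) = 43.00 mm.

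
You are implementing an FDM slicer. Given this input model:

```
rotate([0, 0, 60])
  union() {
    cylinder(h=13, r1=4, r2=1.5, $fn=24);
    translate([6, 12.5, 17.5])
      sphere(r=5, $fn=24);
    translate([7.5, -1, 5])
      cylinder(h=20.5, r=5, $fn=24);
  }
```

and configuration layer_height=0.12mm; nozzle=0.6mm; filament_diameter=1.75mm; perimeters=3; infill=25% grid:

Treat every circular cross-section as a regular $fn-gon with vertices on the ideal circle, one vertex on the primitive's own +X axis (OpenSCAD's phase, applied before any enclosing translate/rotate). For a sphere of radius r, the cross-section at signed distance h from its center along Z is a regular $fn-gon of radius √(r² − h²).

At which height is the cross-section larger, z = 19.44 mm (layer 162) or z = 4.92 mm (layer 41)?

Layer 162 (z = 19.44): the cone is not intersected at this z (z outside [0, 13]); the r=5 sphere at (6, 12.5) contributes a regular 24-gon of circumradius √(5²−1.94²) = 4.608 (area = (24/2)·4.608²·sin(360°/24) = 65.96 mm²); the r=5 cylinder at (7.5, -1) gives a regular 24-gon of circumradius 5 (constant along its height) (area = (24/2)·5.000²·sin(360°/24) = 77.65 mm²); Combining (union): the 2 present regions are separate (no shared area or edge), so areas and boundary lengths simply add and each stays a separate island — area = 143.60 mm²; (whole slice rotated 60° about Z — lengths, areas and connectivity unchanged). So its area = 143.60 mm². Layer 41 (z = 4.92): the cone: at t=0.378 of its height the radius interpolates to r₁+(r₂−r₁)t = 3.054, giving a regular 24-gon of that circumradius (area = (24/2)·3.054²·sin(360°/24) = 28.96 mm²); the sphere at (6, 12.5) is not intersected at this z (|z−center|=12.580 > r=5); the cylinder at (7.5, -1) does not reach this height (z outside [5, 25.5]); Merging all regions: only the cone is present, so the union is just that shape — area = 28.96 mm²; (whole slice rotated 60° about Z — lengths, areas and connectivity unchanged). So its area = 28.96 mm². Layer 162 is larger (143.60 vs 28.96 mm²).

layer 162 (z = 19.44 mm)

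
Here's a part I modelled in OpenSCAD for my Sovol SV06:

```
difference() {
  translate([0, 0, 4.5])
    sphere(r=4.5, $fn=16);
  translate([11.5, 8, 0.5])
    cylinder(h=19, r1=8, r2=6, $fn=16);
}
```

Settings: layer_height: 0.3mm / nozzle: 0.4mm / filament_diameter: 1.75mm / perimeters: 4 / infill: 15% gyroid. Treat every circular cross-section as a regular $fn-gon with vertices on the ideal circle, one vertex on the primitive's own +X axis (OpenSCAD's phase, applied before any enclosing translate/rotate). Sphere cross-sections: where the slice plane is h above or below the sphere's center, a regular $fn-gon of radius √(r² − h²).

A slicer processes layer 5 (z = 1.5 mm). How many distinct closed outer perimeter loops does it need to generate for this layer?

1

At z = 1.5 mm: the r=4.5 sphere slices to a regular 16-gon of circumradius 3.354 (√(r²−h²) with h=3 from center); the cone at (11.5, 8) (r1=8→r2=6) has section circumradius 7.895 here — a regular 16-gon; After the difference (first − rest): starting from the r=4.5 sphere, the cone at (11.5, 8) misses the remaining region (no effect) — 1 connected region. The result has 1 disconnected region.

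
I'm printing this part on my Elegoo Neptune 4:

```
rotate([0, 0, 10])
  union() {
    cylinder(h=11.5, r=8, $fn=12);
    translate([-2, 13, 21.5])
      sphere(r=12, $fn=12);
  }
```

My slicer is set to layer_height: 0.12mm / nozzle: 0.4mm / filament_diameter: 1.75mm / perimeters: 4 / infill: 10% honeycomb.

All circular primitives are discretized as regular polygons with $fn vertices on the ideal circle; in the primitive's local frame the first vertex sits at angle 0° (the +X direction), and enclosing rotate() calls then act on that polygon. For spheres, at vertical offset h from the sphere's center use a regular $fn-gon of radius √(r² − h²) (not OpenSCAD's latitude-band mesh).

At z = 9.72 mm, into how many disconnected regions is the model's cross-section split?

2

At z = 9.72 mm: the r=8 cylinder gives a regular 12-gon of circumradius 8 (constant along its height); the r=12 sphere at (-2, 13) contributes a regular 12-gon of circumradius √(12²−11.78²) = 2.287; Taking the union: the 2 present regions are separate (no shared area or edge), so areas and boundary lengths simply add and each stays a separate island — 2 connected regions; (rotated 10° about Z; rotation is an isometry so areas/perimeters/island counts are preserved). The result has 2 disconnected regions.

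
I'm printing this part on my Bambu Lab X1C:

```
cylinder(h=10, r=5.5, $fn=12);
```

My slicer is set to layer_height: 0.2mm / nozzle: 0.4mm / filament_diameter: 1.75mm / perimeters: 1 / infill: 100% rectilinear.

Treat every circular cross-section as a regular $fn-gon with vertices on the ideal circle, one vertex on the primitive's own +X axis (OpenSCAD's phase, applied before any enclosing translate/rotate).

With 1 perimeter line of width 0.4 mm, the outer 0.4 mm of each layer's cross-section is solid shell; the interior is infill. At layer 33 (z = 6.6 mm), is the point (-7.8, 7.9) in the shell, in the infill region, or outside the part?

At z = 6.6 mm: the r=5.5 cylinder contributes a regular 12-gon of circumradius 5.5. Overall, the cross-section is a single solid region. The nearest boundary edge runs (-2.75, 4.76)→(-4.76, 2.75); distance from the point to it = 5.79 mm. The point is not inside any of the regions above, so it lies outside the cross-section (5.79 mm from the nearest boundary).

outside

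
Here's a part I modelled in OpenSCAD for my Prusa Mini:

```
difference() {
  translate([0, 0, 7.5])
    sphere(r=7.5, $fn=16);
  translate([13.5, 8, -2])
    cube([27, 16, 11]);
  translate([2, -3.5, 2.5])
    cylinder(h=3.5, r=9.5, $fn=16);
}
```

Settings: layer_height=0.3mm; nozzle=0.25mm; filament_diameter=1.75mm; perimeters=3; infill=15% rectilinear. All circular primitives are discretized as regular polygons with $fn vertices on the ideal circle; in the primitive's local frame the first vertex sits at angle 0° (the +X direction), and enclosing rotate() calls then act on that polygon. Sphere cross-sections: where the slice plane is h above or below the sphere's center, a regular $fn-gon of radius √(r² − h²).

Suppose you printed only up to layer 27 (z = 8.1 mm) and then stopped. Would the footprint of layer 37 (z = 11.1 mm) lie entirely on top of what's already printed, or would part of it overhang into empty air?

Compare the two slices. At z = 8.1: the r=7.5 sphere contributes a regular 16-gon of circumradius √(7.5²−0.6²) = 7.476 (area = (16/2)·7.476²·sin(360°/16) = 171.11 mm²); the cube at (13.5, 8) (footprint 27×16) is included at this height (area 432.00 mm²); the cylinder at (2, -3.5) is not intersected at this z (z outside [2.5, 6]); After the difference (first − rest): starting from the r=7.5 sphere (171.11 mm²), the 27×16 cube at (13.5, 8) misses the remaining region (no effect) — area = 171.11 mm². At z = 11.1: the r=7.5 sphere contributes a regular 16-gon of circumradius √(7.5²−3.6²) = 6.580 (area = (16/2)·6.580²·sin(360°/16) = 132.53 mm²); the cube at (13.5, 8) is not intersected at this z (z outside [-2, 9]); the cylinder at (2, -3.5) is absent (z outside [2.5, 6]); Subtracting the remaining from the first: none of the subtracted shapes is present at this height, so the r=7.5 sphere is unchanged — area = 132.53 mm². Checking containment: the cross-section at z = 11.1 is a subset of the cross-section at z = 8.1.

entirely on top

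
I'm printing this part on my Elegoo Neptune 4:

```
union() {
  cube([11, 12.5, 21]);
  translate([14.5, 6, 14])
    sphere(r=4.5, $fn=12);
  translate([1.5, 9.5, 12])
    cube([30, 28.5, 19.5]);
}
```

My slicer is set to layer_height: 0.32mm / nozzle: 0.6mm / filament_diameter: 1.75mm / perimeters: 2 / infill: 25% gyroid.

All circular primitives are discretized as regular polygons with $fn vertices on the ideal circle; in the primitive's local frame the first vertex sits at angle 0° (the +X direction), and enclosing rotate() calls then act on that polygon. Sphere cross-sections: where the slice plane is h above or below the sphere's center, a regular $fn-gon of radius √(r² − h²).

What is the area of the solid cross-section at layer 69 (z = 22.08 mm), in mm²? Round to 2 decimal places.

855.00 mm²

At z = 22.08 mm: the cube does not reach this height (z outside [0, 21]); the sphere at (14.5, 6) is absent (|z−center|=8.080 > r=4.5); the cube at (1.5, 9.5) (footprint 30×28.5) is included at this height (area 855.00 mm²); Merging all regions: only the 30×28.5 cube at (1.5, 9.5) is present, so the union is just that shape — area = 855.00 mm². Overall, the cross-section is a single solid region. Net area = 855.00 mm².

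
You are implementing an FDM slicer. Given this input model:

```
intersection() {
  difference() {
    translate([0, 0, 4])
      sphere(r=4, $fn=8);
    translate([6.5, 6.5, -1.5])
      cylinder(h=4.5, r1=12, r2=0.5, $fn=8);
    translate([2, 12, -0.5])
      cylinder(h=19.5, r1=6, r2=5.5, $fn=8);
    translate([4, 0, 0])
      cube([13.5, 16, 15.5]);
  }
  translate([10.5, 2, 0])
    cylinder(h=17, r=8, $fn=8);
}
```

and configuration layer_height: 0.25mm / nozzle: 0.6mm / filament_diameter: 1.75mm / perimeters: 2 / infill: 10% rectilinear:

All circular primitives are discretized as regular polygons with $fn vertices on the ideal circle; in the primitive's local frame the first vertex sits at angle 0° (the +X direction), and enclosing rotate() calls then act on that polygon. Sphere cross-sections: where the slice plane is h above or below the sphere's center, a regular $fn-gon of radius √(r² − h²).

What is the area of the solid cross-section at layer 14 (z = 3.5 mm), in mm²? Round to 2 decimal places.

1.78 mm²

At z = 3.5 mm: the r=4 sphere contributes a regular 8-gon of circumradius √(4²−0.5²) = 3.969 (area = (8/2)·3.969²·sin(360°/8) = 44.55 mm²); the cone at (6.5, 6.5) is absent (z outside [-1.5, 3]); the cone at (2, 12) contributes a regular 8-gon of circumradius 5.897 (interpolated between r1=6 and r2=5.5 at t=0.205) (area = (8/2)·5.897²·sin(360°/8) = 98.37 mm²); the 13.5×16 cube at (4, 0) contributes its full rectangle (area 216.00 mm²); Subtracting the remaining from the first: starting from the r=4 sphere (44.55 mm²), the cone at (2, 12) misses the remaining region (no effect); the 13.5×16 cube at (4, 0) misses the remaining region (no effect) — area = 44.55 mm²; the r=8 cylinder at (10.5, 2) gives a regular 8-gon of circumradius 8 (constant along its height) (area = (8/2)·8.000²·sin(360°/8) = 181.02 mm²); Keeping only the common overlap: the r=8 cylinder at (10.5, 2) partially overlaps the result so far; clipping to the common part keeps 1.78 mm² — area = 1.78 mm². Overall, the cross-section is a single solid region. Net area = 1.78 mm².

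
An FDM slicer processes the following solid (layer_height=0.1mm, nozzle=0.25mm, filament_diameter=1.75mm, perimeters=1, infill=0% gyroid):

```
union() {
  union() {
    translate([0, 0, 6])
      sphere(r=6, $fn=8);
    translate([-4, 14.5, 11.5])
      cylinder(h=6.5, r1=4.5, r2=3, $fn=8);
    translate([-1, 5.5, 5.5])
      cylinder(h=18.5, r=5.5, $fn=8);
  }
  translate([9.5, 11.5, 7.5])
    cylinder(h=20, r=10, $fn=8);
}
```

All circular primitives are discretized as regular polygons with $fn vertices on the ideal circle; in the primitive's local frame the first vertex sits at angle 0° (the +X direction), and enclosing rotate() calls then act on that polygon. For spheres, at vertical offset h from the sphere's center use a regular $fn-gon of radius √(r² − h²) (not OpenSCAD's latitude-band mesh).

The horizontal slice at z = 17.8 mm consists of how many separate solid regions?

At z = 17.8 mm: the sphere is absent (|z−center|=11.800 > r=6); the cone at (-4, 14.5): at t=0.969 of its height the radius interpolates to r₁+(r₂−r₁)t = 3.046, giving a regular 8-gon of that circumradius; the r=5.5 cylinder at (-1, 5.5) contributes a regular 8-gon of circumradius 5.5; Taking the union: the 2 present regions are separate (no shared area or edge), so areas and boundary lengths simply add and each stays a separate island — 2 connected regions; the cylinder at (9.5, 11.5): section is a regular 8-gon, circumradius r=10; Combining (union): the regions partially overlap (shared area 14.05 mm²), so overlapping operands fuse into one piece — 2 connected regions. The result has 2 disconnected regions.

2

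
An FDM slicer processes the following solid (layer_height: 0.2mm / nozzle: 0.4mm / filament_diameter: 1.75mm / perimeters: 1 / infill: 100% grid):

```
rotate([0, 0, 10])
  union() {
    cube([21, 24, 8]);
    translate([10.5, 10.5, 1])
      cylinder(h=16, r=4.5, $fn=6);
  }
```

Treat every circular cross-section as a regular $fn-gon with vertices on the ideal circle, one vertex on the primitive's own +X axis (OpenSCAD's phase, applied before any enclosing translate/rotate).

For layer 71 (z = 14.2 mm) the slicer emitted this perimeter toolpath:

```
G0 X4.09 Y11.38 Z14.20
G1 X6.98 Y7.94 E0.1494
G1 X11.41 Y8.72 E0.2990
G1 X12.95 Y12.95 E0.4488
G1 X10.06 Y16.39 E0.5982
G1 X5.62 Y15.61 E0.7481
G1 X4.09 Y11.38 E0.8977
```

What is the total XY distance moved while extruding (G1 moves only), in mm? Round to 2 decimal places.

Sum the Euclidean lengths of each G1 segment: total = 26.99 mm.

26.99 mm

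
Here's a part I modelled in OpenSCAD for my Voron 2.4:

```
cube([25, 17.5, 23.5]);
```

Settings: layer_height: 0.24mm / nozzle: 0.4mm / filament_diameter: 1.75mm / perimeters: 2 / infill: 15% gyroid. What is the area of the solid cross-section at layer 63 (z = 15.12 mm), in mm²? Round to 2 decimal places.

437.50 mm²

At z = 15.12 mm: the 25×17.5 cube contributes its full rectangle (area 437.50 mm²). Overall, the cross-section is a single solid region. Net area = 437.50 mm².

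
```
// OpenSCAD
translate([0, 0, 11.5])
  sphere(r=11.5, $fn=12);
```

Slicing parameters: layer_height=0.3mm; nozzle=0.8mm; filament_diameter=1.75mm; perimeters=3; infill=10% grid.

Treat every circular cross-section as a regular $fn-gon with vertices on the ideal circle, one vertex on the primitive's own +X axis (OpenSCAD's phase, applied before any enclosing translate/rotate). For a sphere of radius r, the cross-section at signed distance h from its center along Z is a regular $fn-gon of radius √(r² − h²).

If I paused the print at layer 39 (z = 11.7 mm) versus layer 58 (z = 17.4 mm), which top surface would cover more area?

layer 39 (z = 11.7 mm)

Layer 39 (z = 11.7): the sphere: section is a regular 12-gon, circumradius = √(r²−h²) = √(11.5²−0.2²) = 11.498 (area = (12/2)·11.498²·sin(360°/12) = 396.63 mm²). So its area = 396.63 mm². Layer 58 (z = 17.4): the sphere: section is a regular 12-gon, circumradius = √(r²−h²) = √(11.5²−5.9²) = 9.871 (area = (12/2)·9.871²·sin(360°/12) = 292.32 mm²). So its area = 292.32 mm². Layer 39 is larger (396.63 vs 292.32 mm²).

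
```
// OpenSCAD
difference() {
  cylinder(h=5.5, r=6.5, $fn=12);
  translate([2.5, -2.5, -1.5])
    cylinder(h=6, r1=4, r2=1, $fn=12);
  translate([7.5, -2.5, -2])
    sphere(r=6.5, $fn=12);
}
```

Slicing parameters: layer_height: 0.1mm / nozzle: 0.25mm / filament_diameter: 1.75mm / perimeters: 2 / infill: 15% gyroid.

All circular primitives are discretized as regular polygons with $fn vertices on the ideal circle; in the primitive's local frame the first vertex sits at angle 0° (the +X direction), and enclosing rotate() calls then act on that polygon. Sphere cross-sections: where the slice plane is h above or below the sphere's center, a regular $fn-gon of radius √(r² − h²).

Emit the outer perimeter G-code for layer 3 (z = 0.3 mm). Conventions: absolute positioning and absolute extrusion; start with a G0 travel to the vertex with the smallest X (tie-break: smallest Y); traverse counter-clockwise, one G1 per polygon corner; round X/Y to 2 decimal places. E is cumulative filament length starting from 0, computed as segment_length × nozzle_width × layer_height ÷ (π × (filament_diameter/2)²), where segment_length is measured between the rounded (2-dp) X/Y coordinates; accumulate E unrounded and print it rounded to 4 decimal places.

At z = 0.3 mm: the cylinder: section is a regular 12-gon, circumradius r=6.5; the cone at (2.5, -2.5) (r1=4→r2=1) has section circumradius 3.100 here — a regular 12-gon; the r=6.5 sphere at (7.5, -2.5) slices to a regular 12-gon of circumradius 6.079 (√(r²−h²) with h=2.3 from center); Subtracting the remaining from the first: starting from the r=6.5 cylinder, the cone at (2.5, -2.5) partially overlaps it — only the 28.32 mm² overlap (of its 28.83 mm²) is removed, clipping the outline; the r=6.5 sphere at (7.5, -2.5) partially overlaps it — only the 10.75 mm² overlap (of its 110.88 mm²) is removed, clipping the outline — 1 connected region. The outline is a single polygon with 19 vertices. Extrusion per mm of travel: 0.25 × 0.1 / (π × 0.875²) = 0.010394. Accumulating E over each segment gives final E = 0.4529.

G0 X-6.50 Y0.00 Z0.30
G1 X-5.63 Y-3.25 E0.0350
G1 X-3.25 Y-5.63 E0.0700
G1 X0.00 Y-6.50 E0.1049
G1 X2.52 Y-5.82 E0.1321
G1 X2.23 Y-5.53 E0.1363
G1 X0.95 Y-5.18 E0.1501
G1 X-0.18 Y-4.05 E0.1667
G1 X-0.60 Y-2.50 E0.1834
G1 X-0.18 Y-0.95 E0.2001
G1 X0.95 Y0.18 E0.2167
G1 X2.23 Y0.53 E0.2305
G1 X4.46 Y2.76 E0.2633
G1 X5.67 Y3.09 E0.2763
G1 X5.63 Y3.25 E0.2780
G1 X3.25 Y5.63 E0.3130
G1 X0.00 Y6.50 E0.3480
G1 X-3.25 Y5.63 E0.3830
G1 X-5.63 Y3.25 E0.4179
G1 X-6.50 Y0.00 E0.4529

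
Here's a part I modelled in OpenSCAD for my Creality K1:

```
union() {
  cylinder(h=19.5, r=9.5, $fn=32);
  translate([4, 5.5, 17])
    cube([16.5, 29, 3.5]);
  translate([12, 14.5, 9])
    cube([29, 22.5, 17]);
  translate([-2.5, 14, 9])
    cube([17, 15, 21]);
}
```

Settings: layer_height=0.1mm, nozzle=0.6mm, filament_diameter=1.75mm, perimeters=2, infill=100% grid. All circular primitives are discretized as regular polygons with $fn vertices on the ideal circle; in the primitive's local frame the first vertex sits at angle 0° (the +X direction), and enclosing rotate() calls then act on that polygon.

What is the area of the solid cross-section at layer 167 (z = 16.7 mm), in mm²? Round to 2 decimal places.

At z = 16.7 mm: the r=9.5 cylinder contributes a regular 32-gon of circumradius 9.5 (area = (32/2)·9.500²·sin(360°/32) = 281.71 mm²); the cube at (4, 5.5) does not reach this height (z outside [17, 20.5]); the cube at (12, 14.5) (footprint 29×22.5) is included at this height (area 652.50 mm²); the cube at (-2.5, 14) (footprint 17×15) is included at this height (area 255.00 mm²); Combining (union): the regions partially overlap — summed areas 1189.21 mm² minus the doubly-counted overlap 36.25 mm² gives 1152.96 mm² — area = 1152.96 mm². Overall, the cross-section has 2 separate islands. Net area = 1152.96 mm².

1152.96 mm²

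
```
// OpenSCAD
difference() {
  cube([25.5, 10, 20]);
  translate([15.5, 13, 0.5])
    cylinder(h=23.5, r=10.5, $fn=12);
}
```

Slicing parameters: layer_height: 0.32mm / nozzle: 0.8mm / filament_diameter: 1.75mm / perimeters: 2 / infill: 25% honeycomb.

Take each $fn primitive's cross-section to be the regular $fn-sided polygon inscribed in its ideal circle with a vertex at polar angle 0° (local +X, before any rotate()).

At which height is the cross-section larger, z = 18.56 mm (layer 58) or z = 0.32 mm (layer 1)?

layer 1 (z = 0.32 mm)

Layer 58 (z = 18.56): the 25.5×10 cube contributes its full rectangle (area 255.00 mm²); the cylinder at (15.5, 13): section is a regular 12-gon, circumradius r=10.5 (area = (12/2)·10.500²·sin(360°/12) = 330.75 mm²); Taking the first minus the rest: starting from the 25.5×10 cube (255.00 mm²), the r=10.5 cylinder at (15.5, 13) partially overlaps it — only the 104.79 mm² overlap (of its 330.75 mm²) is removed, clipping the outline — area = 150.21 mm². So its area = 150.21 mm². Layer 1 (z = 0.32): the 25.5×10 cube contributes its full rectangle (area 255.00 mm²); the cylinder at (15.5, 13) is not intersected at this z (z outside [0.5, 24]); After the difference (first − rest): none of the subtracted shapes is present at this height, so the 25.5×10 cube is unchanged — area = 255.00 mm². So its area = 255.00 mm². Layer 1 is larger (255.00 vs 150.21 mm²).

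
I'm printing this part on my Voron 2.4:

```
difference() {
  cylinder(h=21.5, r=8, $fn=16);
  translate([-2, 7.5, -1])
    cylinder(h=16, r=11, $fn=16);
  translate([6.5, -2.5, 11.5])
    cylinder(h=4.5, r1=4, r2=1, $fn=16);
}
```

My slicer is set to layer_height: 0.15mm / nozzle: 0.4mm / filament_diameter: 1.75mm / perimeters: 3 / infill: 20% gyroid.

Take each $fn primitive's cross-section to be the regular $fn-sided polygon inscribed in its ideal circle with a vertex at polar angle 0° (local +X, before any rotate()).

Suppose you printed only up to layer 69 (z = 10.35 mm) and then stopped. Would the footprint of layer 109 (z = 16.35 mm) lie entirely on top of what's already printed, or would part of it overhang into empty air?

Compare the two slices. At z = 10.35: the r=8 cylinder gives a regular 16-gon of circumradius 8 (constant along its height) (area = (16/2)·8.000²·sin(360°/16) = 195.93 mm²); the r=11 cylinder at (-2, 7.5) contributes a regular 16-gon of circumradius 11 (area = (16/2)·11.000²·sin(360°/16) = 370.44 mm²); the cone at (6.5, -2.5) is absent (z outside [11.5, 16]); Subtracting the remaining from the first: starting from the r=8 cylinder (195.93 mm²), the r=11 cylinder at (-2, 7.5) partially overlaps it — only the 130.24 mm² overlap (of its 370.44 mm²) is removed, clipping the outline — area = 65.69 mm². At z = 16.35: the r=8 cylinder contributes a regular 16-gon of circumradius 8 (area = (16/2)·8.000²·sin(360°/16) = 195.93 mm²); the cylinder at (-2, 7.5) is not intersected at this z (z outside [-1, 15]); the cone at (6.5, -2.5) is not intersected at this z (z outside [11.5, 16]); After the difference (first − rest): none of the subtracted shapes is present at this height, so the r=8 cylinder is unchanged — area = 195.93 mm². Checking containment: at z = 16.35 the cross-section extends beyond the z = 10.35 cross-section by about 130.24 mm².

part overhangs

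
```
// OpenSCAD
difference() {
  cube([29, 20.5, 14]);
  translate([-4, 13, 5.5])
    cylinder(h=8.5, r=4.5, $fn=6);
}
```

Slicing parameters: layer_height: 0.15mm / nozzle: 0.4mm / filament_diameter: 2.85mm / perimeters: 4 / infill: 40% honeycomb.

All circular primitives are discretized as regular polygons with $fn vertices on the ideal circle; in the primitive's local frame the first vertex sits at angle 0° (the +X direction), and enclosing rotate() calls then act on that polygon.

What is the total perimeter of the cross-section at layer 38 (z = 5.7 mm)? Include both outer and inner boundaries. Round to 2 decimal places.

At z = 5.7 mm: the cube (footprint 29×20.5) is included at this height (perimeter 99.00 mm); the cylinder at (-4, 13): section is a regular 6-gon, circumradius r=4.5 (perimeter = 2·6·4.500·sin(180°/6) = 27.00 mm); After the difference (first − rest): starting from the 29×20.5 cube, the r=4.5 cylinder at (-4, 13) partially overlaps it — only the 0.43 mm² overlap (of its 52.61 mm²) is removed, clipping the outline — boundary = 99.27 mm. Overall, the cross-section is a single solid region. Total boundary length (outer) = 99.27 mm.

99.27 mm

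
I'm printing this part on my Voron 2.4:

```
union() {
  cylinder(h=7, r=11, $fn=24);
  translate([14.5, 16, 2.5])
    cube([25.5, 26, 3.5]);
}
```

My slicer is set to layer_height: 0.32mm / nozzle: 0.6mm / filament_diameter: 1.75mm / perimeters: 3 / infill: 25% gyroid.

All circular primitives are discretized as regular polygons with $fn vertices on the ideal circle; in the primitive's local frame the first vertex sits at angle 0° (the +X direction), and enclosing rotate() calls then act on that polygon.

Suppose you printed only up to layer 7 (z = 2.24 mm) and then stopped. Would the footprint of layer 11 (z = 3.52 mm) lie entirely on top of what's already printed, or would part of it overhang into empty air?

Compare the two slices. At z = 2.24: the cylinder: section is a regular 24-gon, circumradius r=11 (area = (24/2)·11.000²·sin(360°/24) = 375.81 mm²); the cube at (14.5, 16) is absent (z outside [2.5, 6]); Combining (union): only the r=11 cylinder is present, so the union is just that shape — area = 375.81 mm². At z = 3.52: the cylinder: section is a regular 24-gon, circumradius r=11 (area = (24/2)·11.000²·sin(360°/24) = 375.81 mm²); the 25.5×26 cube at (14.5, 16) contributes its full rectangle (area 663.00 mm²); Taking the union: the 2 present regions are separate (no shared area or edge), so areas and boundary lengths simply add and each stays a separate island — area = 1038.81 mm². Checking containment: at z = 3.52 the cross-section extends beyond the z = 2.24 cross-section by about 663.00 mm².

part overhangs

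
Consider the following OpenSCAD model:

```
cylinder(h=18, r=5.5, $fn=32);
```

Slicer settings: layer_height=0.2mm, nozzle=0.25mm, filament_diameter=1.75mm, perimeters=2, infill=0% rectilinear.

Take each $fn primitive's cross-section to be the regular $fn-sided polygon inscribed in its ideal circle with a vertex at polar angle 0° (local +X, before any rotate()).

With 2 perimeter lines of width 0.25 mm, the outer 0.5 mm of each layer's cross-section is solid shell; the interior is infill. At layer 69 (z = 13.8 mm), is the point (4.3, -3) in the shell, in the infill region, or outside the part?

shell

At z = 13.8 mm: the cylinder: section is a regular 32-gon, circumradius r=5.5. Overall, the cross-section is a single solid region. The nearest boundary edge runs (3.89, -3.89)→(4.57, -3.06); distance from the point to it = 0.25 mm. The point is inside the cross-section, 0.25 mm from the nearest boundary — within the 0.5 mm shell band (2 × 0.25).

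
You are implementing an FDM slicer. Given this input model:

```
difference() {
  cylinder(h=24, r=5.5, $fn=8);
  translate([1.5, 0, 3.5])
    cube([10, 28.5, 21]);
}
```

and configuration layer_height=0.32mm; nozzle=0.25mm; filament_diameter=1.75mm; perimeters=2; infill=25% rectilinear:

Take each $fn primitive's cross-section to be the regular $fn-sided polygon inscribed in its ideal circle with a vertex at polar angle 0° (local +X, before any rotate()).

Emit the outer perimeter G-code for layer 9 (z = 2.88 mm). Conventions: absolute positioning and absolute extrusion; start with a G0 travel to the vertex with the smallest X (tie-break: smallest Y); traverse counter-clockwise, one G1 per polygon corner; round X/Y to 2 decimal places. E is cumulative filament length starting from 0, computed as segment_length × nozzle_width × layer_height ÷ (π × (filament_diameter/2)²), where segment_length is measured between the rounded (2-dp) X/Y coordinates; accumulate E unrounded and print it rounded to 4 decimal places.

G0 X-5.50 Y0.00 Z2.88
G1 X-3.89 Y-3.89 E0.1400
G1 X0.00 Y-5.50 E0.2801
G1 X3.89 Y-3.89 E0.4201
G1 X5.50 Y0.00 E0.5601
G1 X3.89 Y3.89 E0.7001
G1 X0.00 Y5.50 E0.8402
G1 X-3.89 Y3.89 E0.9802
G1 X-5.50 Y0.00 E1.1202

At z = 2.88 mm: the r=5.5 cylinder gives a regular 8-gon of circumradius 5.5 (constant along its height); the cube at (1.5, 0) is absent (z outside [3.5, 24.5]); Subtracting the remaining from the first: none of the subtracted shapes is present at this height, so the r=5.5 cylinder is unchanged — 1 connected region. The outline is a single polygon with 8 vertices. Extrusion per mm of travel: 0.25 × 0.32 / (π × 0.875²) = 0.033260. Accumulating E over each segment gives final E = 1.1202.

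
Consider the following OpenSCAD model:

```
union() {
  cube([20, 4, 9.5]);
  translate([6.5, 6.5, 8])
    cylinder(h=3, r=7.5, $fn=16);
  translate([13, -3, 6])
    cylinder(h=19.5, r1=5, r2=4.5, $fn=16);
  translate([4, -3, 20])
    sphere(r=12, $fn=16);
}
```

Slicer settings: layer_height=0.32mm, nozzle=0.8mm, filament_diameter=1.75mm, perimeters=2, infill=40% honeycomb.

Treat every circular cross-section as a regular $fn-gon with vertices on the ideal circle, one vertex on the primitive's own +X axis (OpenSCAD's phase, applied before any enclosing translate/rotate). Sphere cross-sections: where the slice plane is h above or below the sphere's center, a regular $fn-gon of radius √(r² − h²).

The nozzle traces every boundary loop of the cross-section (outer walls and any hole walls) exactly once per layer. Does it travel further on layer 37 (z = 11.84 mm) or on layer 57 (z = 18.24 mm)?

layer 57 (z = 18.24 mm)

Layer 37 (z = 11.84): the cube is not intersected at this z (z outside [0, 9.5]); the cylinder at (6.5, 6.5) is absent (z outside [8, 11]); the cone at (13, -3): at t=0.299 of its height the radius interpolates to r₁+(r₂−r₁)t = 4.850, giving a regular 16-gon of that circumradius (perimeter = 2·16·4.850·sin(180°/16) = 30.28 mm); the sphere at (4, -3): section is a regular 16-gon, circumradius = √(r²−h²) = √(12²−8.16²) = 8.799 (perimeter = 2·16·8.799·sin(180°/16) = 54.93 mm); Taking the union: the regions partially overlap (shared area 28.95 mm²), so the edge portions inside another operand are dropped and the merged outline is re-measured after clipping — boundary = 63.77 mm. So its perimeter = 63.77 mm. Layer 57 (z = 18.24): the cube does not reach this height (z outside [0, 9.5]); the cylinder at (6.5, 6.5) does not reach this height (z outside [8, 11]); the cone at (13, -3) (r1=5→r2=4.5) has section circumradius 4.686 here — a regular 16-gon (perimeter = 2·16·4.686·sin(180°/16) = 29.26 mm); the r=12 sphere at (4, -3) contributes a regular 16-gon of circumradius √(12²−1.76²) = 11.870 (perimeter = 2·16·11.870·sin(180°/16) = 74.10 mm); Combining (union): the regions partially overlap (shared area 55.34 mm²), so the edge portions inside another operand are dropped and the merged outline is re-measured after clipping — boundary = 75.99 mm. So its perimeter = 75.99 mm. Layer 57 is larger (75.99 vs 63.77 mm).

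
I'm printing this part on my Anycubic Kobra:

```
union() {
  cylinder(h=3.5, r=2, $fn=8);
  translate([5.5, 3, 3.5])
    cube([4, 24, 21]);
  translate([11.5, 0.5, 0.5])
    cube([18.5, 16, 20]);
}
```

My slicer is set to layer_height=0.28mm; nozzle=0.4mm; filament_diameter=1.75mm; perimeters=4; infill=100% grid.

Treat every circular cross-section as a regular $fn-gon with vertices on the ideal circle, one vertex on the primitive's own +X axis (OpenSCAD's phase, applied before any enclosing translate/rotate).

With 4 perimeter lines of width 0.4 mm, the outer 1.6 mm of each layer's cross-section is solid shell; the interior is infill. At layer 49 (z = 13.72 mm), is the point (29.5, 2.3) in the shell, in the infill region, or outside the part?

shell

At z = 13.72 mm: the cylinder does not reach this height (z outside [0, 3.5]); the cube at (5.5, 3) is present — its section is the full 4×24 rectangle; the cube at (11.5, 0.5) is present — its section is the full 18.5×16 rectangle; Taking the union: the 2 present regions are separate (no shared area or edge), so areas and boundary lengths simply add and each stays a separate island — 2 connected regions. Overall, the cross-section has 2 separate islands. The nearest boundary edge runs (30.00, 16.50)→(30.00, 0.50); distance from the point to it = 0.50 mm. (Shell/infill is judged within the island containing the point — the largest one.) The point is inside the cross-section, 0.50 mm from the nearest boundary — within the 1.6 mm shell band (4 × 0.4).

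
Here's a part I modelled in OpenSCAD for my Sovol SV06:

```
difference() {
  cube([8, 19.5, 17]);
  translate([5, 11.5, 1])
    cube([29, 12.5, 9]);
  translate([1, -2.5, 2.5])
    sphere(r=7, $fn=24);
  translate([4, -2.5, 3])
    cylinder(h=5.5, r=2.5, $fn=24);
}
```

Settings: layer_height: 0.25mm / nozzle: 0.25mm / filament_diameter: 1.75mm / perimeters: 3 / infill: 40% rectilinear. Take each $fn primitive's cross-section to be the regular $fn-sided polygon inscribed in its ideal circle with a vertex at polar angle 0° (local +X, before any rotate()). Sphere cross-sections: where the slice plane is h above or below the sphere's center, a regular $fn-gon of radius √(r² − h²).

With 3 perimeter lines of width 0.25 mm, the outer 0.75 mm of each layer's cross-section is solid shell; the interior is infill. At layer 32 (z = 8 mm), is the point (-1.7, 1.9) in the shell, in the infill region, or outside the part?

At z = 8 mm: the cube is present — its section is the full 8×19.5 rectangle; the 29×12.5 cube at (5, 11.5) contributes its full rectangle; the r=7 sphere at (1, -2.5) contributes a regular 24-gon of circumradius √(7²−5.5²) = 4.330; the cylinder at (4, -2.5): section is a regular 24-gon, circumradius r=2.5; Subtracting the remaining from the first: starting from the 8×19.5 cube, the 29×12.5 cube at (5, 11.5) partially overlaps it — only the 24.00 mm² overlap (of its 362.50 mm²) is removed, clipping the outline; the r=7 sphere at (1, -2.5) partially overlaps it — only the 6.20 mm² overlap (of its 58.23 mm²) is removed, clipping the outline; the r=2.5 cylinder at (4, -2.5) misses the remaining region (no effect) — 1 connected region. Overall, the cross-section is a single solid region. The nearest boundary edge runs (0.00, 1.70)→(0.00, 19.50); distance from the point to it = 1.70 mm. The point is not inside any of the regions above, so it lies outside the cross-section (1.70 mm from the nearest boundary).

outside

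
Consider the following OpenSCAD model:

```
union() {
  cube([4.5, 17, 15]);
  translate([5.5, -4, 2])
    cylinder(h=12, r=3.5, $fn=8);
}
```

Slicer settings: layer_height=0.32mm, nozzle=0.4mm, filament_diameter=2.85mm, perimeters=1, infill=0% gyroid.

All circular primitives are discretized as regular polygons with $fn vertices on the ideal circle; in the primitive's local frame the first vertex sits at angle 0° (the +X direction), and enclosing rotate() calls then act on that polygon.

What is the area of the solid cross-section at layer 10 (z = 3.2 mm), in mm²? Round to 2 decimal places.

111.15 mm²

At z = 3.2 mm: the cube is present — its section is the full 4.5×17 rectangle (area 76.50 mm²); the cylinder at (5.5, -4): section is a regular 8-gon, circumradius r=3.5 (area = (8/2)·3.500²·sin(360°/8) = 34.65 mm²); Merging all regions: the 2 present regions are separate (no shared area or edge), so areas and boundary lengths simply add and each stays a separate island — area = 111.15 mm². Overall, the cross-section has 2 separate islands. Net area = 111.15 mm².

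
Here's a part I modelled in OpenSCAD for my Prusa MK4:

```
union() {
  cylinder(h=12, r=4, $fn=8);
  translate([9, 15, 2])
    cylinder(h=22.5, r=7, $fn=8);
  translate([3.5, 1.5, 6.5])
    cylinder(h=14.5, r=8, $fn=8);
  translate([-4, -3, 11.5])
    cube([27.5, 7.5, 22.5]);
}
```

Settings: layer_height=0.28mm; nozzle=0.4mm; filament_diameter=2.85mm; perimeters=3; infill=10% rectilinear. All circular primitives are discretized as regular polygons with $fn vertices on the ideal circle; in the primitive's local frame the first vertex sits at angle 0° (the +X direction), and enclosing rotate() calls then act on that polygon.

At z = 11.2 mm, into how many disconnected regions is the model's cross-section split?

2

At z = 11.2 mm: the r=4 cylinder gives a regular 8-gon of circumradius 4 (constant along its height); the r=7 cylinder at (9, 15) contributes a regular 8-gon of circumradius 7; the r=8 cylinder at (3.5, 1.5) contributes a regular 8-gon of circumradius 8; the cube at (-4, -3) is absent (z outside [11.5, 34]); Taking the union: the regions partially overlap (shared area 44.90 mm²), so overlapping operands fuse into one piece — 2 connected regions. The result has 2 disconnected regions.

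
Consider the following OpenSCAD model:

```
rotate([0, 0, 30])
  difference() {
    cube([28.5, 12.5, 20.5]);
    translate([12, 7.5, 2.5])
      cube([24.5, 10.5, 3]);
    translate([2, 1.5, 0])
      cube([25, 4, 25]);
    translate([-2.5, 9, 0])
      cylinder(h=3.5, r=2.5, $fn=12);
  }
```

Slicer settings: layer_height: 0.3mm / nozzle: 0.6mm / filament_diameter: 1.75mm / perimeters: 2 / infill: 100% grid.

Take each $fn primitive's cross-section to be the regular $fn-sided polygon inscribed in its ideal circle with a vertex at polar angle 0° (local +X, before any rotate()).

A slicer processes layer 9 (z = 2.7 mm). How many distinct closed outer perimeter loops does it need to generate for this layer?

At z = 2.7 mm: the 28.5×12.5 cube contributes its full rectangle; the cube at (12, 7.5) is present — its section is the full 24.5×10.5 rectangle; the 25×4 cube at (2, 1.5) contributes its full rectangle; the r=2.5 cylinder at (-2.5, 9) gives a regular 12-gon of circumradius 2.5 (constant along its height); After the difference (first − rest): starting from the 28.5×12.5 cube, the 24.5×10.5 cube at (12, 7.5) partially overlaps it — only the 82.50 mm² overlap (of its 257.25 mm²) is removed, clipping the outline; the 25×4 cube at (2, 1.5) lies wholly inside it (removes its full 100.00 mm² and its 58.00 mm outline becomes a hole wall); the r=2.5 cylinder at (-2.5, 9) misses the remaining region (no effect) — 1 connected region with 1 hole; (rotated 30° about Z; rotation is an isometry so areas/perimeters/island counts are preserved). The result has 1 disconnected region.

1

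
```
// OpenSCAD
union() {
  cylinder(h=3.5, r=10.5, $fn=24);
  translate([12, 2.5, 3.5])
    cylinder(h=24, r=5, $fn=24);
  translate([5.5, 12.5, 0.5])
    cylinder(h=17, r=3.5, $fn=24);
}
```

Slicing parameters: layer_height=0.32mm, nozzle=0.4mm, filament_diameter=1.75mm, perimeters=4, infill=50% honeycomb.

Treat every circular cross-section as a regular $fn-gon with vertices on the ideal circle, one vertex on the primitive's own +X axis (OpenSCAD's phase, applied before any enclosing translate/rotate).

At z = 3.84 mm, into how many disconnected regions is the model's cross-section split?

2

At z = 3.84 mm: the cylinder is not intersected at this z (z outside [0, 3.5]); the r=5 cylinder at (12, 2.5) contributes a regular 24-gon of circumradius 5; the cylinder at (5.5, 12.5): section is a regular 24-gon, circumradius r=3.5; Merging all regions: the 2 present regions are separate (no shared area or edge), so areas and boundary lengths simply add and each stays a separate island — 2 connected regions. The result has 2 disconnected regions.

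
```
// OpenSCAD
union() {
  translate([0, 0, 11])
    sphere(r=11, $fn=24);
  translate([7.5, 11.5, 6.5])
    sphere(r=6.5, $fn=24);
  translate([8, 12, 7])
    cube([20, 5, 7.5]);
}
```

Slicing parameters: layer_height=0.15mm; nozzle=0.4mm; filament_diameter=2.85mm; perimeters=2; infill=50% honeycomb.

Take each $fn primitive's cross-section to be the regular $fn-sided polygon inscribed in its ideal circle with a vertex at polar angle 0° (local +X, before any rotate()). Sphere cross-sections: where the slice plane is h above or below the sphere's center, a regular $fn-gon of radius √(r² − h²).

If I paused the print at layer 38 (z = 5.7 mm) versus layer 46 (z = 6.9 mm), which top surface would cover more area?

layer 46 (z = 6.9 mm)

Layer 38 (z = 5.7): the r=11 sphere contributes a regular 24-gon of circumradius √(11²−5.3²) = 9.639 (area = (24/2)·9.639²·sin(360°/24) = 288.56 mm²); the sphere at (7.5, 11.5): section is a regular 24-gon, circumradius = √(r²−h²) = √(6.5²−0.8²) = 6.451 (area = (24/2)·6.451²·sin(360°/24) = 129.23 mm²); the cube at (8, 12) is absent (z outside [7, 14.5]); Merging all regions: the regions partially overlap — summed areas 417.80 mm² minus the doubly-counted overlap 12.29 mm² gives 405.50 mm² — area = 405.50 mm². So its area = 405.50 mm². Layer 46 (z = 6.9): the sphere: section is a regular 24-gon, circumradius = √(r²−h²) = √(11²−4.1²) = 10.207 (area = (24/2)·10.207²·sin(360°/24) = 323.60 mm²); the sphere at (7.5, 11.5): section is a regular 24-gon, circumradius = √(r²−h²) = √(6.5²−0.4²) = 6.488 (area = (24/2)·6.488²·sin(360°/24) = 130.72 mm²); the cube at (8, 12) is not intersected at this z (z outside [7, 14.5]); Taking the union: the regions partially overlap — summed areas 454.32 mm² minus the doubly-counted overlap 17.60 mm² gives 436.72 mm² — area = 436.72 mm². So its area = 436.72 mm². Layer 46 is larger (436.72 vs 405.50 mm²).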